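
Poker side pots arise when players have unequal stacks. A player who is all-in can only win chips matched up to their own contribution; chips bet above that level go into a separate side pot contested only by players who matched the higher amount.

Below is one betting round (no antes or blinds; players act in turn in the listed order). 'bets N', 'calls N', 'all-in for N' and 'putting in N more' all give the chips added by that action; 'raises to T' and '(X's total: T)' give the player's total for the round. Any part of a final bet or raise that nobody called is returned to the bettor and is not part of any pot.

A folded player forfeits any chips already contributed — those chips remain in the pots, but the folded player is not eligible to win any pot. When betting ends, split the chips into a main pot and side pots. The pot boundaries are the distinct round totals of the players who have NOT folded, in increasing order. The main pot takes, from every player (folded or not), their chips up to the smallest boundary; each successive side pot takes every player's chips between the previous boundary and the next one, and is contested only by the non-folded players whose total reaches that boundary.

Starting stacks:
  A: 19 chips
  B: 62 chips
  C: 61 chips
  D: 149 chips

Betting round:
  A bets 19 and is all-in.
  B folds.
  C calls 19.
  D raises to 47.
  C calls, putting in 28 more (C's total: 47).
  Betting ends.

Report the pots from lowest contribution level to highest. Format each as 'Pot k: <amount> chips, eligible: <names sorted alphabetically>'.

Pot 1: 57 chips, eligible: A, C, D
Pot 2: 56 chips, eligible: C, D

Derivation:
Contributions: A=19, C=47, D=47
Folded: B
Pot levels (distinct totals of non-folded players): 19, 47
Layer 1-19: 19 each from A, C, D = 19*3 = 57 chips; eligible A, C, D
Layer 20-47: 28 each from C, D = 28*2 = 56 chips; eligible C, D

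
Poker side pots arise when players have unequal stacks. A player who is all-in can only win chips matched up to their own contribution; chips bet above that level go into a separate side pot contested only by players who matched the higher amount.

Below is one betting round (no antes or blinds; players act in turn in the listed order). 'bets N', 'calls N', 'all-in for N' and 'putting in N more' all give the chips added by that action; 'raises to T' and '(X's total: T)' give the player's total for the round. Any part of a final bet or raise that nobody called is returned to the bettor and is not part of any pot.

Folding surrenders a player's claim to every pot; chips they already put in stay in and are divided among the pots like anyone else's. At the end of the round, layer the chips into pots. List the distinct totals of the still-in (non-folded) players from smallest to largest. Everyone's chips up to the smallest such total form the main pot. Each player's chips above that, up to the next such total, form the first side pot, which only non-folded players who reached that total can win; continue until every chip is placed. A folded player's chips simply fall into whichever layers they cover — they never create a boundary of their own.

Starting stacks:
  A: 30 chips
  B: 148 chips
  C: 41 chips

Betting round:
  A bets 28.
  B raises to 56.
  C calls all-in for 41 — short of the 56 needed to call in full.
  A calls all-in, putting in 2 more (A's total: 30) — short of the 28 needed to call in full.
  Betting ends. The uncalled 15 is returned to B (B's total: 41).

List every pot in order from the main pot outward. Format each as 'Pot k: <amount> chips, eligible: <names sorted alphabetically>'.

Pot 1: 90 chips, eligible: A, B, C
Pot 2: 22 chips, eligible: B, C

Derivation:
Contributions (after 15 returned to B): A=30, B=41, C=41
Pot levels (distinct totals of non-folded players): 30, 41
Layer 1-30: 30 each from A, B, C = 30*3 = 90 chips; eligible A, B, C
Layer 31-41: 11 each from B, C = 11*2 = 22 chips; eligible B, C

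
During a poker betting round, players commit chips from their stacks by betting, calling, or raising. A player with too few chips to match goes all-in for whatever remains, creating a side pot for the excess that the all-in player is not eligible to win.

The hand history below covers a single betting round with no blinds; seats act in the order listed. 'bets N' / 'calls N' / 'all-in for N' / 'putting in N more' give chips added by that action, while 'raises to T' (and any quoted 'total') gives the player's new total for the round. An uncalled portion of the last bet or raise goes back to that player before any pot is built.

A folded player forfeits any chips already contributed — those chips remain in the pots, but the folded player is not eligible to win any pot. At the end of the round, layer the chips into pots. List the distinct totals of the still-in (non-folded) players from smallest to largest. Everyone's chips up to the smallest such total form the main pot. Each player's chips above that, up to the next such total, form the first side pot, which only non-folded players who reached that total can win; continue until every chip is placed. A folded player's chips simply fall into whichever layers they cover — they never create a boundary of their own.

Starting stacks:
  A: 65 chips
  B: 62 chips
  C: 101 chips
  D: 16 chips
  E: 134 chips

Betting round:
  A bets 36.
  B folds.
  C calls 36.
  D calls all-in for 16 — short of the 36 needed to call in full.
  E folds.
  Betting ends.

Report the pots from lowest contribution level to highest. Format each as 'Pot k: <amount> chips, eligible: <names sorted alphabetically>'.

Contributions: A=36, C=36, D=16
Folded: B, E
Pot levels (distinct totals of non-folded players): 16, 36
Layer 1-16: 16 each from A, C, D = 16*3 = 48 chips; eligible A, C, D
Layer 17-36: 20 each from A, C = 20*2 = 40 chips; eligible A, C

Pot 1: 48 chips, eligible: A, C, D
Pot 2: 40 chips, eligible: A, C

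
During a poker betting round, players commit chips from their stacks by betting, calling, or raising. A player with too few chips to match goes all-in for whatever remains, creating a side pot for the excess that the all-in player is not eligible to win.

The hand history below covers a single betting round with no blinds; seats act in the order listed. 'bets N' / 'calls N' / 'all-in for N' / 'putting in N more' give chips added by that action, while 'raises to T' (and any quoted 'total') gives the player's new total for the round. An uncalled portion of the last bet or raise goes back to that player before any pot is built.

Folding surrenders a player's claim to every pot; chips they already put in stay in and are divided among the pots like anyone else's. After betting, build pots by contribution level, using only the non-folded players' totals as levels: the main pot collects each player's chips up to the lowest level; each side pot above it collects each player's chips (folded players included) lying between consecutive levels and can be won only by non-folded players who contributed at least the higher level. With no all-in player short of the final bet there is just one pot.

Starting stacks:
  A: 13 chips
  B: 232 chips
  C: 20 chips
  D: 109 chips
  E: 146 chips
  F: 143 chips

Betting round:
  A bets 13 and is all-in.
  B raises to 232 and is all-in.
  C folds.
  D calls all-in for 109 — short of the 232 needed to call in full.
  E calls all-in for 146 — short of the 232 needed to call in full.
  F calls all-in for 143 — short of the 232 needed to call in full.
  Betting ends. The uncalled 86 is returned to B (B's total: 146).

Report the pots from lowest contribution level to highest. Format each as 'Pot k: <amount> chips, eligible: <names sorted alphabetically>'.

Pot 1: 65 chips, eligible: A, B, D, E, F
Pot 2: 384 chips, eligible: B, D, E, F
Pot 3: 102 chips, eligible: B, E, F
Pot 4: 6 chips, eligible: B, E

Derivation:
Contributions (after 86 returned to B): A=13, B=146, D=109, E=146, F=143
Folded: C
Pot levels (distinct totals of non-folded players): 13, 109, 143, 146
Layer 1-13: 13 each from A, B, D, E, F = 13*5 = 65 chips; eligible A, B, D, E, F
Layer 14-109: 96 each from B, D, E, F = 96*4 = 384 chips; eligible B, D, E, F
Layer 110-143: 34 each from B, E, F = 34*3 = 102 chips; eligible B, E, F
Layer 144-146: 3 each from B, E = 3*2 = 6 chips; eligible B, E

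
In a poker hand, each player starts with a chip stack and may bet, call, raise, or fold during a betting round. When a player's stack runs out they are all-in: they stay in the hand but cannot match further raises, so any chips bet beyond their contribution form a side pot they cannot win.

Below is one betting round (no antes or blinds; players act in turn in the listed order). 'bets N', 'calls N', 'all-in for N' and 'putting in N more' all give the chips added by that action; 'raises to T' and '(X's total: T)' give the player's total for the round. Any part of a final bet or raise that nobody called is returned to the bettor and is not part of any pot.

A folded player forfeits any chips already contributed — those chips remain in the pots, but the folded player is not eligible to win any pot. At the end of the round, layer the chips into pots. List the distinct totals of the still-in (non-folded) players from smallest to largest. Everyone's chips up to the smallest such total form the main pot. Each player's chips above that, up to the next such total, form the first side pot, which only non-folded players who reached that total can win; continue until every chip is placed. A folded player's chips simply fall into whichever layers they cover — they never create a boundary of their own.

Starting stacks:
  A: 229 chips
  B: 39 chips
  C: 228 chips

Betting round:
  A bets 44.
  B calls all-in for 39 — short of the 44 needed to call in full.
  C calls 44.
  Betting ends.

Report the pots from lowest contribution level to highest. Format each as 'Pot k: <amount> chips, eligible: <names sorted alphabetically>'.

Contributions: A=44, B=39, C=44
Pot levels (distinct totals of non-folded players): 39, 44
Layer 1-39: 39 each from A, B, C = 39*3 = 117 chips; eligible A, B, C
Layer 40-44: 5 each from A, C = 5*2 = 10 chips; eligible A, C

Pot 1: 117 chips, eligible: A, B, C
Pot 2: 10 chips, eligible: A, C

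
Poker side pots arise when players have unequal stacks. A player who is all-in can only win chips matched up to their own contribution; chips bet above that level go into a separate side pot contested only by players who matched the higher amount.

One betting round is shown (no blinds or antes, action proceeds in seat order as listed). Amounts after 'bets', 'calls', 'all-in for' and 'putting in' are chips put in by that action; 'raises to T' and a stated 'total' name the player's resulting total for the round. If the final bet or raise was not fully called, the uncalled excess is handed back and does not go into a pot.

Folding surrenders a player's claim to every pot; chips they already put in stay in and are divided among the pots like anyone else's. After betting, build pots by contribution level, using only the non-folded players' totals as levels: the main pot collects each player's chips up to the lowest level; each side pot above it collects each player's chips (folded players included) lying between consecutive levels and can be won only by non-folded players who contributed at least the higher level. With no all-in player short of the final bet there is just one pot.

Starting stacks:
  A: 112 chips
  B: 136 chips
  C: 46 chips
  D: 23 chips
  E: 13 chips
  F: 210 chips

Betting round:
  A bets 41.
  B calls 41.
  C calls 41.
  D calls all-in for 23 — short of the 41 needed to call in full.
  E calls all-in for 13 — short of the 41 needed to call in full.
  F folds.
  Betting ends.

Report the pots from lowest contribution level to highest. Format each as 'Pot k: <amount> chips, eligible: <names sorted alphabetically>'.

Pot 1: 65 chips, eligible: A, B, C, D, E
Pot 2: 40 chips, eligible: A, B, C, D
Pot 3: 54 chips, eligible: A, B, C

Derivation:
Contributions: A=41, B=41, C=41, D=23, E=13
Folded: F
Pot levels (distinct totals of non-folded players): 13, 23, 41
Layer 1-13: 13 each from A, B, C, D, E = 13*5 = 65 chips; eligible A, B, C, D, E
Layer 14-23: 10 each from A, B, C, D = 10*4 = 40 chips; eligible A, B, C, D
Layer 24-41: 18 each from A, B, C = 18*3 = 54 chips; eligible A, B, C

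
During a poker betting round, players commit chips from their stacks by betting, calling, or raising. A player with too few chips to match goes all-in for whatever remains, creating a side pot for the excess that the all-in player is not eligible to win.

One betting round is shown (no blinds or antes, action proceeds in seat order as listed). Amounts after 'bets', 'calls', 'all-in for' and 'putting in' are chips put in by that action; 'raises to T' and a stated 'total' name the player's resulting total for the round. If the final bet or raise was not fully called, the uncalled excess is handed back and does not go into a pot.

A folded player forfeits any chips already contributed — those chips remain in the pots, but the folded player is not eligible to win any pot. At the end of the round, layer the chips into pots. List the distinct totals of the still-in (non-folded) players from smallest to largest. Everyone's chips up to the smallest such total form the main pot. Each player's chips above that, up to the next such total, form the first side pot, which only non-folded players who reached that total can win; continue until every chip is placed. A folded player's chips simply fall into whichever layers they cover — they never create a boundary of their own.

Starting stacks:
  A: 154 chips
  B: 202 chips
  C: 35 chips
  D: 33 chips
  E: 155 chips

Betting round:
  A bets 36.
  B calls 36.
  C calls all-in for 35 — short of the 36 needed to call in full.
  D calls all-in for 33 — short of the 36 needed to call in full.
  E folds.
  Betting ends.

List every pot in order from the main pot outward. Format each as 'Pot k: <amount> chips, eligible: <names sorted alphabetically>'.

Contributions: A=36, B=36, C=35, D=33
Folded: E
Pot levels (distinct totals of non-folded players): 33, 35, 36
Layer 1-33: 33 each from A, B, C, D = 33*4 = 132 chips; eligible A, B, C, D
Layer 34-35: 2 each from A, B, C = 2*3 = 6 chips; eligible A, B, C
Layer 36-36: 1 each from A, B = 1*2 = 2 chips; eligible A, B

Pot 1: 132 chips, eligible: A, B, C, D
Pot 2: 6 chips, eligible: A, B, C
Pot 3: 2 chips, eligible: A, B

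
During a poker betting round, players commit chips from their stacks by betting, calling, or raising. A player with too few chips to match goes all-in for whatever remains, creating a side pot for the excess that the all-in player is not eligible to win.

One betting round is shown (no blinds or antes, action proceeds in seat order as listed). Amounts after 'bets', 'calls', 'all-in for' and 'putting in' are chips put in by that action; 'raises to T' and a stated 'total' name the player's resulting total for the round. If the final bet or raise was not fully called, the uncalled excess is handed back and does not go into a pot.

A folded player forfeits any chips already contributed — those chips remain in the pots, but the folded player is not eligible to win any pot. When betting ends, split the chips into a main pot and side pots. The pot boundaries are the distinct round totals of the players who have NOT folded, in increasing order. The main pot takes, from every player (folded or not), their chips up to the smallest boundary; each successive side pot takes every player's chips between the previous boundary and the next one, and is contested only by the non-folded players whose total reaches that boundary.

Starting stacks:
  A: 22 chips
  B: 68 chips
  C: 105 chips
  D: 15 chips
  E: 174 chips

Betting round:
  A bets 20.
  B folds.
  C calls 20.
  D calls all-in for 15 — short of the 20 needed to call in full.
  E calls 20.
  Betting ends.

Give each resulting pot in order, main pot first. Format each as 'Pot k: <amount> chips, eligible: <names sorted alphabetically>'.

Contributions: A=20, C=20, D=15, E=20
Folded: B
Pot levels (distinct totals of non-folded players): 15, 20
Layer 1-15: 15 each from A, C, D, E = 15*4 = 60 chips; eligible A, C, D, E
Layer 16-20: 5 each from A, C, E = 5*3 = 15 chips; eligible A, C, E

Pot 1: 60 chips, eligible: A, C, D, E
Pot 2: 15 chips, eligible: A, C, E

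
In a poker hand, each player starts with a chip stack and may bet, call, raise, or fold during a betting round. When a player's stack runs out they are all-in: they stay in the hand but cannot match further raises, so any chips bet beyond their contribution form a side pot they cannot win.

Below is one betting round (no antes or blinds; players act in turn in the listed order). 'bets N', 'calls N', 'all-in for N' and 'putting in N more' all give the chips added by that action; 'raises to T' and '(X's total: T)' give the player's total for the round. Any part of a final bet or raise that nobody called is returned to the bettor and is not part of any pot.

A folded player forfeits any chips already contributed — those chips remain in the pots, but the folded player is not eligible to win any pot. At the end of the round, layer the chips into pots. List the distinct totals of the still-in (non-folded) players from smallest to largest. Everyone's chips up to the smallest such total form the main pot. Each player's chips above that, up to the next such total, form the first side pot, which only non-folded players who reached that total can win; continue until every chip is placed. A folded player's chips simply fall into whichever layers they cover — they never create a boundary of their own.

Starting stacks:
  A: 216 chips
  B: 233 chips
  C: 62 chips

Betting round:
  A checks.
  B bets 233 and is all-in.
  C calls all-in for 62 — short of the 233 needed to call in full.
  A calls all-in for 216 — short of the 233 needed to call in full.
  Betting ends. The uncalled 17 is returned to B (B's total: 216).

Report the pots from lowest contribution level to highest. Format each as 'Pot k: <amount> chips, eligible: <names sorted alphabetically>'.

Contributions (after 17 returned to B): A=216, B=216, C=62
Pot levels (distinct totals of non-folded players): 62, 216
Layer 1-62: 62 each from A, B, C = 62*3 = 186 chips; eligible A, B, C
Layer 63-216: 154 each from A, B = 154*2 = 308 chips; eligible A, B

Pot 1: 186 chips, eligible: A, B, C
Pot 2: 308 chips, eligible: A, B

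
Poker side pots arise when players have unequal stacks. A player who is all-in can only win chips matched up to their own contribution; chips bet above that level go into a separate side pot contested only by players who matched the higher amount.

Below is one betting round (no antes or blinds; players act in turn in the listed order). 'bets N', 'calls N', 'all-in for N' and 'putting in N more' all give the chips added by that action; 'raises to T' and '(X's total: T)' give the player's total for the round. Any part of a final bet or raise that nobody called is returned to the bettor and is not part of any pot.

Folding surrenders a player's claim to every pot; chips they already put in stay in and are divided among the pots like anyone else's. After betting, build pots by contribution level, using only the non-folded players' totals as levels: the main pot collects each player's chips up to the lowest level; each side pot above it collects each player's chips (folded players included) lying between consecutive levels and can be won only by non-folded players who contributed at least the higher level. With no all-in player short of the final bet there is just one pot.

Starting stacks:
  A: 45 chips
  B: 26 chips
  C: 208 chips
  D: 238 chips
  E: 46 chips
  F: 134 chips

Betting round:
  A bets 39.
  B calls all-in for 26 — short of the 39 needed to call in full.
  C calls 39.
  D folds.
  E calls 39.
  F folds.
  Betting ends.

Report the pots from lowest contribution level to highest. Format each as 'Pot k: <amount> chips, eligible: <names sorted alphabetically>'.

Pot 1: 104 chips, eligible: A, B, C, E
Pot 2: 39 chips, eligible: A, C, E

Derivation:
Contributions: A=39, B=26, C=39, E=39
Folded: D, F
Pot levels (distinct totals of non-folded players): 26, 39
Layer 1-26: 26 each from A, B, C, E = 26*4 = 104 chips; eligible A, B, C, E
Layer 27-39: 13 each from A, C, E = 13*3 = 39 chips; eligible A, C, E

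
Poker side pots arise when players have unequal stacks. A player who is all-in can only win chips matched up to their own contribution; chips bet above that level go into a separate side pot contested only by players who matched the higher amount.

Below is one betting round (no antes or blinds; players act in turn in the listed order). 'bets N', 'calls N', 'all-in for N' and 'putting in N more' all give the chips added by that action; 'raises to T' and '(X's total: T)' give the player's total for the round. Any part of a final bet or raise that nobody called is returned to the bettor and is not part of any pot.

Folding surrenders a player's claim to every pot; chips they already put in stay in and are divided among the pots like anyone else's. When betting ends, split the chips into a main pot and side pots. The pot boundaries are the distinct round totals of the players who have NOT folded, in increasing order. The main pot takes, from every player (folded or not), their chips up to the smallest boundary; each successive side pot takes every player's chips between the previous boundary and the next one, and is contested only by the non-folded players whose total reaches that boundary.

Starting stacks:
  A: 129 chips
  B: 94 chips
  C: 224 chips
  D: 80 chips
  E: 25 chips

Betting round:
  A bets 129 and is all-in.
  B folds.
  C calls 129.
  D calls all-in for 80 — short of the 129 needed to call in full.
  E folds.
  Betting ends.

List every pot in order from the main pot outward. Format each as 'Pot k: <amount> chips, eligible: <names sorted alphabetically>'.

Pot 1: 240 chips, eligible: A, C, D
Pot 2: 98 chips, eligible: A, C

Derivation:
Contributions: A=129, C=129, D=80
Folded: B, E
Pot levels (distinct totals of non-folded players): 80, 129
Layer 1-80: 80 each from A, C, D = 80*3 = 240 chips; eligible A, C, D
Layer 81-129: 49 each from A, C = 49*2 = 98 chips; eligible A, C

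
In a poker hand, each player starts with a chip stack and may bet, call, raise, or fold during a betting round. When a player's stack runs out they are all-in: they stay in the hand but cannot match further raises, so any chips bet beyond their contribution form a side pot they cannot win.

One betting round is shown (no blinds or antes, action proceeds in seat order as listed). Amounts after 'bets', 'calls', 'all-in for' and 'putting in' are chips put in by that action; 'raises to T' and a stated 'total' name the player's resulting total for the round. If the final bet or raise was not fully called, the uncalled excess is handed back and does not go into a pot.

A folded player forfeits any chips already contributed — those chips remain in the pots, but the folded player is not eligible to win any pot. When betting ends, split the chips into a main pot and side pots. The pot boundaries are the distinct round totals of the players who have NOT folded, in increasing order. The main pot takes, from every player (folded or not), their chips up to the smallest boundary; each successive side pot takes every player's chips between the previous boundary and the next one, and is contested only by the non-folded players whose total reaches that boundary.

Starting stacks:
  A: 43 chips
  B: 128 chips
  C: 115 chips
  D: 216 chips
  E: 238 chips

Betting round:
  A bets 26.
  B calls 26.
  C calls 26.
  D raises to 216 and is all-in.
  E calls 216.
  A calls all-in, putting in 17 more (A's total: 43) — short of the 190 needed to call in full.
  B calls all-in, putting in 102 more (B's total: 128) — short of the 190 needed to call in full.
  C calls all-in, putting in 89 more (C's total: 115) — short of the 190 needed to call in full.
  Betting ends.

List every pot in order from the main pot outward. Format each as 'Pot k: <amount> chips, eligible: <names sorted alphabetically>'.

Pot 1: 215 chips, eligible: A, B, C, D, E
Pot 2: 288 chips, eligible: B, C, D, E
Pot 3: 39 chips, eligible: B, D, E
Pot 4: 176 chips, eligible: D, E

Derivation:
Contributions: A=43, B=128, C=115, D=216, E=216
Pot levels (distinct totals of non-folded players): 43, 115, 128, 216
Layer 1-43: 43 each from A, B, C, D, E = 43*5 = 215 chips; eligible A, B, C, D, E
Layer 44-115: 72 each from B, C, D, E = 72*4 = 288 chips; eligible B, C, D, E
Layer 116-128: 13 each from B, D, E = 13*3 = 39 chips; eligible B, D, E
Layer 129-216: 88 each from D, E = 88*2 = 176 chips; eligible D, E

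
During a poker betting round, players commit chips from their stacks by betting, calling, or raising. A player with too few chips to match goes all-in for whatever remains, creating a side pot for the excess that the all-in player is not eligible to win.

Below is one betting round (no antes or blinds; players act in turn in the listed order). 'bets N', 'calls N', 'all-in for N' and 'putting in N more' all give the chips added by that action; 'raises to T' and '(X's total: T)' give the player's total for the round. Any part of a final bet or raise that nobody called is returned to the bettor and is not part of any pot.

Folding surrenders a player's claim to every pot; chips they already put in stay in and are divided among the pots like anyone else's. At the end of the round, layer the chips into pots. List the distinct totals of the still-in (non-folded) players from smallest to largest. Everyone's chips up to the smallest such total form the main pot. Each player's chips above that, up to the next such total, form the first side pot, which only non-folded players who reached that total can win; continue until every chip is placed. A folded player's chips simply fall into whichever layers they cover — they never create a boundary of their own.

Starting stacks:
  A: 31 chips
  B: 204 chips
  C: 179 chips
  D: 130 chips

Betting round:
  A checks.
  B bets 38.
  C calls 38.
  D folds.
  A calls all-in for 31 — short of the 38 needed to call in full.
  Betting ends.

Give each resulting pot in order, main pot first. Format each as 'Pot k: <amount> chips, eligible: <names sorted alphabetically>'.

Pot 1: 93 chips, eligible: A, B, C
Pot 2: 14 chips, eligible: B, C

Derivation:
Contributions: A=31, B=38, C=38
Folded: D
Pot levels (distinct totals of non-folded players): 31, 38
Layer 1-31: 31 each from A, B, C = 31*3 = 93 chips; eligible A, B, C
Layer 32-38: 7 each from B, C = 7*2 = 14 chips; eligible B, C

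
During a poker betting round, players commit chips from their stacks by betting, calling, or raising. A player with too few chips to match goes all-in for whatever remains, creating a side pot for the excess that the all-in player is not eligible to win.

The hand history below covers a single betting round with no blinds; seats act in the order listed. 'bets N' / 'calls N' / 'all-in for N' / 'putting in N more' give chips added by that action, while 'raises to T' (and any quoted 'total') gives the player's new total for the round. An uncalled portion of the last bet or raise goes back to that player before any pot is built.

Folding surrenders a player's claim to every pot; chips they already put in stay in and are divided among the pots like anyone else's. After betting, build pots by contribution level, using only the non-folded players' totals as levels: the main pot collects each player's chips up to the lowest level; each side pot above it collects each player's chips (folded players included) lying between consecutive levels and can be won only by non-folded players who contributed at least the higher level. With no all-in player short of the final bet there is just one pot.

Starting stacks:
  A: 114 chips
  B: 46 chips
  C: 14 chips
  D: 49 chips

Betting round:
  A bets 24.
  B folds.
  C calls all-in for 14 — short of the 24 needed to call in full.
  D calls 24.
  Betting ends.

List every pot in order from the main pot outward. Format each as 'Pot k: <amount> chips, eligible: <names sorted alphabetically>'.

Pot 1: 42 chips, eligible: A, C, D
Pot 2: 20 chips, eligible: A, D

Derivation:
Contributions: A=24, C=14, D=24
Folded: B
Pot levels (distinct totals of non-folded players): 14, 24
Layer 1-14: 14 each from A, C, D = 14*3 = 42 chips; eligible A, C, D
Layer 15-24: 10 each from A, D = 10*2 = 20 chips; eligible A, D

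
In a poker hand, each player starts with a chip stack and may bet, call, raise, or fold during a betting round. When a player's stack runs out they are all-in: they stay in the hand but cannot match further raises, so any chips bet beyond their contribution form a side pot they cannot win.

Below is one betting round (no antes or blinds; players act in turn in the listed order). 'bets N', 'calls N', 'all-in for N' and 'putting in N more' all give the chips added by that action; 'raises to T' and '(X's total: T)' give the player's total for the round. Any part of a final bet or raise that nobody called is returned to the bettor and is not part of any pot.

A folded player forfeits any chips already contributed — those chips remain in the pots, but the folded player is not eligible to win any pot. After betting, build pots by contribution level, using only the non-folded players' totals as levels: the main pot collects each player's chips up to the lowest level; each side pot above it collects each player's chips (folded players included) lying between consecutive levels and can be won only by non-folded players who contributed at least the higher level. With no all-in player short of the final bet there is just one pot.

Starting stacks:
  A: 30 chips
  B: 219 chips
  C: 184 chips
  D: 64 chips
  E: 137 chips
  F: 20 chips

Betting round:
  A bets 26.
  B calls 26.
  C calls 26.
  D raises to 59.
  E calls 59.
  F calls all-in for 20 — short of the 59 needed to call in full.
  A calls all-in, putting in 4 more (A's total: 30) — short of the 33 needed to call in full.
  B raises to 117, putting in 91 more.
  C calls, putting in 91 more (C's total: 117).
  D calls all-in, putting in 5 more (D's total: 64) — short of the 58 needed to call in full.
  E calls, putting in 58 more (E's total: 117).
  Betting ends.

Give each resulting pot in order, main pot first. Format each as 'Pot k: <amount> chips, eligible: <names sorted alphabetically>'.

Pot 1: 120 chips, eligible: A, B, C, D, E, F
Pot 2: 50 chips, eligible: A, B, C, D, E
Pot 3: 136 chips, eligible: B, C, D, E
Pot 4: 159 chips, eligible: B, C, E

Derivation:
Contributions: A=30, B=117, C=117, D=64, E=117, F=20
Pot levels (distinct totals of non-folded players): 20, 30, 64, 117
Layer 1-20: 20 each from A, B, C, D, E, F = 20*6 = 120 chips; eligible A, B, C, D, E, F
Layer 21-30: 10 each from A, B, C, D, E = 10*5 = 50 chips; eligible A, B, C, D, E
Layer 31-64: 34 each from B, C, D, E = 34*4 = 136 chips; eligible B, C, D, E
Layer 65-117: 53 each from B, C, E = 53*3 = 159 chips; eligible B, C, E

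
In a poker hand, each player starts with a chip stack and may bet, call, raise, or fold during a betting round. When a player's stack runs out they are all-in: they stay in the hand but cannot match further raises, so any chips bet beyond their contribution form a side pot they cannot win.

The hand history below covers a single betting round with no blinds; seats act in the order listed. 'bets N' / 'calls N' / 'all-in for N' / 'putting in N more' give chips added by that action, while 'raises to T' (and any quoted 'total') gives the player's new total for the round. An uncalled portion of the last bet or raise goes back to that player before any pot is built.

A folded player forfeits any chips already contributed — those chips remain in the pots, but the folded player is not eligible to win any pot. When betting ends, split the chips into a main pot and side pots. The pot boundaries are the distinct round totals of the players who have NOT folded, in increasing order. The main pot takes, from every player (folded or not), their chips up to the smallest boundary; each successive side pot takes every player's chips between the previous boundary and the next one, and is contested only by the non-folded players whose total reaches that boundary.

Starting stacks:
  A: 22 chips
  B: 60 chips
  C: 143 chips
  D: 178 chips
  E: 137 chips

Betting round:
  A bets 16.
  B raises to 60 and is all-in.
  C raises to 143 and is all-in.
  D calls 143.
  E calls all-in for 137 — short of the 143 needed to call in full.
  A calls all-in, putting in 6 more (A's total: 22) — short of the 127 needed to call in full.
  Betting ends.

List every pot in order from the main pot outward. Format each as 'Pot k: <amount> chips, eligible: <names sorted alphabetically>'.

Contributions: A=22, B=60, C=143, D=143, E=137
Pot levels (distinct totals of non-folded players): 22, 60, 137, 143
Layer 1-22: 22 each from A, B, C, D, E = 22*5 = 110 chips; eligible A, B, C, D, E
Layer 23-60: 38 each from B, C, D, E = 38*4 = 152 chips; eligible B, C, D, E
Layer 61-137: 77 each from C, D, E = 77*3 = 231 chips; eligible C, D, E
Layer 138-143: 6 each from C, D = 6*2 = 12 chips; eligible C, D

Pot 1: 110 chips, eligible: A, B, C, D, E
Pot 2: 152 chips, eligible: B, C, D, E
Pot 3: 231 chips, eligible: C, D, E
Pot 4: 12 chips, eligible: C, D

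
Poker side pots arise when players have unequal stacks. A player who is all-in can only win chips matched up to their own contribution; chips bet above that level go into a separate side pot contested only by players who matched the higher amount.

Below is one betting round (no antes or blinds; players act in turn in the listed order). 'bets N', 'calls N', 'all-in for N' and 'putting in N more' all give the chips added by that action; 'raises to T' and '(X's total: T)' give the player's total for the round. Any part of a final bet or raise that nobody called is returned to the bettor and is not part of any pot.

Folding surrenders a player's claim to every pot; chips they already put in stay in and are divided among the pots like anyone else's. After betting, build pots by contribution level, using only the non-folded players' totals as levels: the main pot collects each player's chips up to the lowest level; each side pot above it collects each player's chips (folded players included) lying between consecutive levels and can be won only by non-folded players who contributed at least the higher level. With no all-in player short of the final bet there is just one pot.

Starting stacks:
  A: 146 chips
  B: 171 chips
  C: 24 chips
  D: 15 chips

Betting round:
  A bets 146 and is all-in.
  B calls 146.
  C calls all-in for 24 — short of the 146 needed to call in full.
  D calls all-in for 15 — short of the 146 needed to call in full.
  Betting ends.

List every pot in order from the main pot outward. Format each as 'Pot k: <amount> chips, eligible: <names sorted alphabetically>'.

Contributions: A=146, B=146, C=24, D=15
Pot levels (distinct totals of non-folded players): 15, 24, 146
Layer 1-15: 15 each from A, B, C, D = 15*4 = 60 chips; eligible A, B, C, D
Layer 16-24: 9 each from A, B, C = 9*3 = 27 chips; eligible A, B, C
Layer 25-146: 122 each from A, B = 122*2 = 244 chips; eligible A, B

Pot 1: 60 chips, eligible: A, B, C, D
Pot 2: 27 chips, eligible: A, B, C
Pot 3: 244 chips, eligible: A, B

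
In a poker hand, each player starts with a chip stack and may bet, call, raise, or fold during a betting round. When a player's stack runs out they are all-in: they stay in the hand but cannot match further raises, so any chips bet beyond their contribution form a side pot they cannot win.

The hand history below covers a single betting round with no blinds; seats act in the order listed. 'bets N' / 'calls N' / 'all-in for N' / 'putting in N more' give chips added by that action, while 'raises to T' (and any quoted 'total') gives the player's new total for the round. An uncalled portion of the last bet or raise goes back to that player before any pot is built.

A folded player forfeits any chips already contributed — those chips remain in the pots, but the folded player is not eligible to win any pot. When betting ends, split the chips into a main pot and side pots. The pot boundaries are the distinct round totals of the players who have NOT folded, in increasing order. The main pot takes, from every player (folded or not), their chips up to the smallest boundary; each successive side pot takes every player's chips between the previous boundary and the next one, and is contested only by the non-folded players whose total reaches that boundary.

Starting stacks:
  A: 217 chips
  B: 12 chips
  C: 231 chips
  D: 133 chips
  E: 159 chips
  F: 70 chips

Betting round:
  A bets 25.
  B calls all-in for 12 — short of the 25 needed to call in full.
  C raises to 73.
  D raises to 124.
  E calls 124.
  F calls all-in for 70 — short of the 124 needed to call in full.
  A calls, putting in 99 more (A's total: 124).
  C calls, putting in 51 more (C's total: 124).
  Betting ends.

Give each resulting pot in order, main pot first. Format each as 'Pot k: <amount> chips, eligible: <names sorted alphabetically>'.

Contributions: A=124, B=12, C=124, D=124, E=124, F=70
Pot levels (distinct totals of non-folded players): 12, 70, 124
Layer 1-12: 12 each from A, B, C, D, E, F = 12*6 = 72 chips; eligible A, B, C, D, E, F
Layer 13-70: 58 each from A, C, D, E, F = 58*5 = 290 chips; eligible A, C, D, E, F
Layer 71-124: 54 each from A, C, D, E = 54*4 = 216 chips; eligible A, C, D, E

Pot 1: 72 chips, eligible: A, B, C, D, E, F
Pot 2: 290 chips, eligible: A, C, D, E, F
Pot 3: 216 chips, eligible: A, C, D, E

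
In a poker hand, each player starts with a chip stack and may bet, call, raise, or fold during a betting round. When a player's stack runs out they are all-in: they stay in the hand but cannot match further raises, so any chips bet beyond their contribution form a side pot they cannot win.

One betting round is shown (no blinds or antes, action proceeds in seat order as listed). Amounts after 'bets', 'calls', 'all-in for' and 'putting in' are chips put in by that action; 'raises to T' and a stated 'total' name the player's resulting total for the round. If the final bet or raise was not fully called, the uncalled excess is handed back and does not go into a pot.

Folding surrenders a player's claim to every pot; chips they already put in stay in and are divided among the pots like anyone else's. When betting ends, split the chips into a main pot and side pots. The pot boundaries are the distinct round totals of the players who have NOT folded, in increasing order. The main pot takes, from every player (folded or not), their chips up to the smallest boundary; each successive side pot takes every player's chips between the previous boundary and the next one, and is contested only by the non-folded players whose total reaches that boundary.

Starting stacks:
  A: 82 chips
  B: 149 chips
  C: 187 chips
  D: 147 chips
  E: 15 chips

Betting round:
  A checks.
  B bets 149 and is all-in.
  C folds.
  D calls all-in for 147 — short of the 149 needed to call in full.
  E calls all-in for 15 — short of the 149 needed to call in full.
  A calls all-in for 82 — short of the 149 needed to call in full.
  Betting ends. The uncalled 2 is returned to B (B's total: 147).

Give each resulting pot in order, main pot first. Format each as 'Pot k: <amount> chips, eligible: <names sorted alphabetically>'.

Contributions (after 2 returned to B): A=82, B=147, D=147, E=15
Folded: C
Pot levels (distinct totals of non-folded players): 15, 82, 147
Layer 1-15: 15 each from A, B, D, E = 15*4 = 60 chips; eligible A, B, D, E
Layer 16-82: 67 each from A, B, D = 67*3 = 201 chips; eligible A, B, D
Layer 83-147: 65 each from B, D = 65*2 = 130 chips; eligible B, D

Pot 1: 60 chips, eligible: A, B, D, E
Pot 2: 201 chips, eligible: A, B, D
Pot 3: 130 chips, eligible: B, D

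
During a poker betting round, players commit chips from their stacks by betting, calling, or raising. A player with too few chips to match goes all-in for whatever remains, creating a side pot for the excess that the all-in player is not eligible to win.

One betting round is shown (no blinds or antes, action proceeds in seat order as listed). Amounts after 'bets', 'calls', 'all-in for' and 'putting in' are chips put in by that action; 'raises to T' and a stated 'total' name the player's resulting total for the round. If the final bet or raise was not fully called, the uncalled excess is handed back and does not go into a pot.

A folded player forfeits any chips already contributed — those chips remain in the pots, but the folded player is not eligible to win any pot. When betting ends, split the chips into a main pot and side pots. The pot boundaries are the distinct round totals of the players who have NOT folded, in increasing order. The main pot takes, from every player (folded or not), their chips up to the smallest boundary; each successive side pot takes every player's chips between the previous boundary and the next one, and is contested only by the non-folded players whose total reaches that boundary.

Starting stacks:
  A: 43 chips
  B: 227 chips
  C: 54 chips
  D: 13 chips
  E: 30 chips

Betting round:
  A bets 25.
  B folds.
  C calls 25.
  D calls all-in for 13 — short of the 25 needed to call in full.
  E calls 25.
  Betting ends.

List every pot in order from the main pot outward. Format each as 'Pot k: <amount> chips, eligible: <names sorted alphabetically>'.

Contributions: A=25, C=25, D=13, E=25
Folded: B
Pot levels (distinct totals of non-folded players): 13, 25
Layer 1-13: 13 each from A, C, D, E = 13*4 = 52 chips; eligible A, C, D, E
Layer 14-25: 12 each from A, C, E = 12*3 = 36 chips; eligible A, C, E

Pot 1: 52 chips, eligible: A, C, D, E
Pot 2: 36 chips, eligible: A, C, E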